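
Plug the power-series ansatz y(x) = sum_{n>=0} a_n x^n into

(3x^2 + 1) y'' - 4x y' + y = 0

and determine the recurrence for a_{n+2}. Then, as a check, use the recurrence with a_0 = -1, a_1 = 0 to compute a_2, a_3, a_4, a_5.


Substitute y = sum_n a_n x^n.
(1 + 3 x^2) y'' contributes (n+2)(n+1) a_{n+2} + 3 n(n-1) a_n at x^n.
-4 x y'(x) contributes -4 n a_n at x^n.
y(x) contributes 1 a_n at x^n.
Matching x^n: (n+2)(n+1) a_{n+2} + (3 n(n-1) - 4 n + 1) a_n = 0.
Thus a_{n+2} = (-3 n(n-1) + 4 n - 1) / ((n+1)(n+2)) * a_n.

Check with a_0 = -1, a_1 = 0 (apply the recurrence for n = 0, 1, 2, 3): a_0 = -1, a_1 = 0, a_2 = 1/2, a_3 = 0, a_4 = 1/24, a_5 = 0.

a_(n+2) = (-3 n(n-1) + 4 n - 1) / ((n+1)(n+2)) * a_n; check: a_0 = -1, a_1 = 0, a_2 = 1/2, a_3 = 0, a_4 = 1/24, a_5 = 0


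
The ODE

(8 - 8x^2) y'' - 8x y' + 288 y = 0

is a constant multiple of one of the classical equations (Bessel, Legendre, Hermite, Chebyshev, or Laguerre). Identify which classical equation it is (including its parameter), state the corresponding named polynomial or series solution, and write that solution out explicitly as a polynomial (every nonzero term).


All three coefficients share the factor 8; dividing through by 8 gives  (1 - x^2) y'' - x y' + 36 y = 0.
This matches the Chebyshev equation (1 - x^2) y'' - x y' + n^2 y = 0 (note the -x y' term, not -2x y') with n^2 = 36, so n = 6; the polynomial solution is T_6(x).
With y = sum_k a_k x^k, matching x^k gives (k+2)(k+1) a_{k+2} = (k^2 - n^2) a_k = (k - 6)(k + 6) a_k. The right side vanishes at k = 6, so the series with the parity of 6 terminates at degree 6.
Standard normalization: leading coefficient of T_n is 2^(n-1), so a_6 = 2^5 = 32. Work downward with a_k = (k+1)(k+2) a_{k+2} / ((k - 6)(k + 6)):
  a_4 = (5)(6)(32) / ((4 - 6)(4 + 6)) = 960/(-20) = -48
  a_2 = (3)(4)(-48) / ((2 - 6)(2 + 6)) = -576/(-32) = 18
  a_0 = (1)(2)(18) / ((0 - 6)(0 + 6)) = 36/(-36) = -1
Hence T_6(x) = 32 x^6 - 48 x^4 + 18 x^2 - 1.

T_6(x); series = 32 x^6 - 48 x^4 + 18 x^2 - 1


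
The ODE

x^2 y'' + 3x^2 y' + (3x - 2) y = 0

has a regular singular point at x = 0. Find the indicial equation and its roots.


Divide by x^2 to reach normal form y'' + P_1(x) y' + P_2(x) y = 0 with P_1(x) = 3 and P_2(x) = 3/x - 2/x^2.
x = 0 is a singular point because the y-coefficient 3/x - 2/x^2 has a pole at x = 0.
It is a regular singular point because x P_1(x) = p(x) = 3x and x^2 P_2(x) = q(x) = 3x - 2 are polynomials, hence analytic at x = 0.
p(0) = 0,  q(0) = -2.
Indicial equation: r(r-1) + p(0) r + q(0) = 0, i.e. r^2 + (p(0) - 1) r + q(0) = 0, i.e. r^2 - 1 r - 2 = 0.
Discriminant: (-1)^2 - 4(-2) = 9, so r = (1 ± 3)/2.
Solving: r_1 = 2, r_2 = -1.

indicial: r^2 - 1 r - 2 = 0; roots r_1 = 2, r_2 = -1


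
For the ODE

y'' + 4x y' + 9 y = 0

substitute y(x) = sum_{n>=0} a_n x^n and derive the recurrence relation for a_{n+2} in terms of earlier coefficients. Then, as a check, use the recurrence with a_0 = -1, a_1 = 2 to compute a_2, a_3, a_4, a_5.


Substitute y = sum_n a_n x^n.
y''(x) has coefficient (n+2)(n+1) a_{n+2} at x^n;
4 x y'(x) has coefficient 4 n a_n at x^n (shift);
9 y(x) has coefficient 9 a_n at x^n.
Matching x^n: (n+2)(n+1) a_{n+2} + (4n + 9) a_n = 0.
Thus a_{n+2} = (-4n - 9) / ((n+1)(n+2)) * a_n.

Check with a_0 = -1, a_1 = 2 (apply the recurrence for n = 0, 1, 2, 3): a_0 = -1, a_1 = 2, a_2 = 9/2, a_3 = -13/3, a_4 = -51/8, a_5 = 91/20.

a_(n+2) = (-4n - 9) / ((n+1)(n+2)) * a_n; check: a_0 = -1, a_1 = 2, a_2 = 9/2, a_3 = -13/3, a_4 = -51/8, a_5 = 91/20


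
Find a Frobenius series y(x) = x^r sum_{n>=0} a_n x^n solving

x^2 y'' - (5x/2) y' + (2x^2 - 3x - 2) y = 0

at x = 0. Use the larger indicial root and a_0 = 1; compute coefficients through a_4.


Write in Frobenius form y'' + (p(x)/x) y' + (q(x)/x^2) y = 0:
  p(x) = -5/2,  q(x) = 2x^2 - 3x - 2.
Indicial equation: r(r-1) + (-5/2) r + (-2) = 0 -> roots r_1 = 4, r_2 = -1/2.
Take r = r_1 = 4. Let y(x) = x^r sum_{n>=0} a_n x^n with a_0 = 1.
Substitute y = x^r sum a_n x^n and match x^{r+n}. The recurrence is
  D(n) a_n - 3 a_{n-1} + 2 a_{n-2} = 0,  where D(n) = (r+n)(r+n-1) + (-5/2)(r+n) + (-2).
  a_n = [3 a_{n-1} - 2 a_{n-2}] / D(n).
Since the indicial polynomial factors as (r - r_1)(r - r_2), D(n) = (r_1 + n - r_1)(r_1 + n - r_2) = n(n + 9/2).
Evaluating step by step (a_0 = 1):
  n = 1: D(1) = 1(1 + 9/2) = 11/2; numerator = 3(1) = 3; a_1 = (3)/(11/2) = 6/11
  n = 2: D(2) = 2(2 + 9/2) = 13; numerator = 3(6/11) - 2(1) = -4/11; a_2 = (-4/11)/(13) = -4/143
  n = 3: D(3) = 3(3 + 9/2) = 45/2; numerator = 3(-4/143) - 2(6/11) = -168/143; a_3 = (-168/143)/(45/2) = -112/2145
  n = 4: D(4) = 4(4 + 9/2) = 34; numerator = 3(-112/2145) - 2(-4/143) = -72/715; a_4 = (-72/715)/(34) = -36/12155

r = 4; a_0 = 1; a_1 = 6/11; a_2 = -4/143; a_3 = -112/2145; a_4 = -36/12155


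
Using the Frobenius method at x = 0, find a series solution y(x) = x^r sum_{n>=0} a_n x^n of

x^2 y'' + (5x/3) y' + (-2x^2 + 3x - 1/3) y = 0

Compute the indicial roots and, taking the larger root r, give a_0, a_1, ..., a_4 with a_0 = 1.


Write in Frobenius form y'' + (p(x)/x) y' + (q(x)/x^2) y = 0:
  p(x) = 5/3,  q(x) = -2x^2 + 3x - 1/3.
Indicial equation: r(r-1) + (5/3) r + (-1/3) = 0 -> roots r_1 = 1/3, r_2 = -1.
Take r = r_1 = 1/3. Let y(x) = x^r sum_{n>=0} a_n x^n with a_0 = 1.
Substitute y = x^r sum a_n x^n and match x^{r+n}. The recurrence is
  D(n) a_n + 3 a_{n-1} - 2 a_{n-2} = 0,  where D(n) = (r+n)(r+n-1) + (5/3)(r+n) + (-1/3).
  a_n = [-3 a_{n-1} + 2 a_{n-2}] / D(n).
Since the indicial polynomial factors as (r - r_1)(r - r_2), D(n) = (r_1 + n - r_1)(r_1 + n - r_2) = n(n + 4/3).
Evaluating step by step (a_0 = 1):
  n = 1: D(1) = 1(1 + 4/3) = 7/3; numerator = -3(1) = -3; a_1 = (-3)/(7/3) = -9/7
  n = 2: D(2) = 2(2 + 4/3) = 20/3; numerator = -3(-9/7) + 2(1) = 41/7; a_2 = (41/7)/(20/3) = 123/140
  n = 3: D(3) = 3(3 + 4/3) = 13; numerator = -3(123/140) + 2(-9/7) = -729/140; a_3 = (-729/140)/(13) = -729/1820
  n = 4: D(4) = 4(4 + 4/3) = 64/3; numerator = -3(-729/1820) + 2(123/140) = 1077/364; a_4 = (1077/364)/(64/3) = 3231/23296

r = 1/3; a_0 = 1; a_1 = -9/7; a_2 = 123/140; a_3 = -729/1820; a_4 = 3231/23296


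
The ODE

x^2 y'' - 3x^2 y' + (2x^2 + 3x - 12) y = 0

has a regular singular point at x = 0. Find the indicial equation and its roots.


Divide by x^2 to reach normal form y'' + P_1(x) y' + P_2(x) y = 0 with P_1(x) = -3 and P_2(x) = 2 + 3/x - 12/x^2.
x = 0 is a singular point because the y-coefficient 2 + 3/x - 12/x^2 has a pole at x = 0.
It is a regular singular point because x P_1(x) = p(x) = -3x and x^2 P_2(x) = q(x) = 2x^2 + 3x - 12 are polynomials, hence analytic at x = 0.
p(0) = 0,  q(0) = -12.
Indicial equation: r(r-1) + p(0) r + q(0) = 0, i.e. r^2 + (p(0) - 1) r + q(0) = 0, i.e. r^2 - 1 r - 12 = 0.
Discriminant: (-1)^2 - 4(-12) = 49, so r = (1 ± 7)/2.
Solving: r_1 = 4, r_2 = -3.

indicial: r^2 - 1 r - 12 = 0; roots r_1 = 4, r_2 = -3


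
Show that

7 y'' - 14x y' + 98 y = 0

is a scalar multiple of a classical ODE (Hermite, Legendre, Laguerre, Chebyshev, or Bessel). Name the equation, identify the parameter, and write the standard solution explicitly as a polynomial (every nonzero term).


All three coefficients share the factor 7; dividing through by 7 gives  y'' - 2x y' + 14 y = 0.
This matches the Hermite equation y'' - 2x y' + 2n y = 0 with 2n = 14, so n = 7; the polynomial solution is H_7(x).
With y = sum_k a_k x^k, matching x^k gives (k+2)(k+1) a_{k+2} = 2(k - n) a_k = 2(k - 7) a_k. The right side vanishes at k = 7, so the series with the parity of 7 terminates at degree 7.
Standard normalization: leading coefficient of H_n is 2^n, so a_7 = 2^7 = 128. Work downward with a_k = (k+1)(k+2) a_{k+2} / (2(k - n)):
  a_5 = (6)(7)(128) / (2(5 - 7)) = 5376/(-4) = -1344
  a_3 = (4)(5)(-1344) / (2(3 - 7)) = -26880/(-8) = 3360
  a_1 = (2)(3)(3360) / (2(1 - 7)) = 20160/(-12) = -1680
Hence H_7(x) = 128 x^7 - 1344 x^5 + 3360 x^3 - 1680 x.

H_7(x); series = 128 x^7 - 1344 x^5 + 3360 x^3 - 1680 x


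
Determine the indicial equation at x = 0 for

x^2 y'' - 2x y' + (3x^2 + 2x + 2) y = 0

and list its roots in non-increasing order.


Divide by x^2 to reach normal form y'' + P_1(x) y' + P_2(x) y = 0 with P_1(x) = -2/x and P_2(x) = 3 + 2/x + 2/x^2.
x = 0 is a singular point because the y'-coefficient -2/x has a pole at x = 0 and the y-coefficient 3 + 2/x + 2/x^2 has a pole at x = 0.
It is a regular singular point because x P_1(x) = p(x) = -2 and x^2 P_2(x) = q(x) = 3x^2 + 2x + 2 are polynomials, hence analytic at x = 0.
p(0) = -2,  q(0) = 2.
Indicial equation: r(r-1) + p(0) r + q(0) = 0, i.e. r^2 + (p(0) - 1) r + q(0) = 0, i.e. r^2 - 3 r + 2 = 0.
Discriminant: (-3)^2 - 4(2) = 1, so r = (3 ± 1)/2.
Solving: r_1 = 2, r_2 = 1.

indicial: r^2 - 3 r + 2 = 0; roots r_1 = 2, r_2 = 1


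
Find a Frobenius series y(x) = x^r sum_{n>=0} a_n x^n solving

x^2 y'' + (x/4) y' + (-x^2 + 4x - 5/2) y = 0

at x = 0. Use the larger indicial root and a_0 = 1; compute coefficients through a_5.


Write in Frobenius form y'' + (p(x)/x) y' + (q(x)/x^2) y = 0:
  p(x) = 1/4,  q(x) = -x^2 + 4x - 5/2.
Indicial equation: r(r-1) + (1/4) r + (-5/2) = 0 -> roots r_1 = 2, r_2 = -5/4.
Take r = r_1 = 2. Let y(x) = x^r sum_{n>=0} a_n x^n with a_0 = 1.
Substitute y = x^r sum a_n x^n and match x^{r+n}. The recurrence is
  D(n) a_n + 4 a_{n-1} - 1 a_{n-2} = 0,  where D(n) = (r+n)(r+n-1) + (1/4)(r+n) + (-5/2).
  a_n = [-4 a_{n-1} + 1 a_{n-2}] / D(n).
Since the indicial polynomial factors as (r - r_1)(r - r_2), D(n) = (r_1 + n - r_1)(r_1 + n - r_2) = n(n + 13/4).
Evaluating step by step (a_0 = 1):
  n = 1: D(1) = 1(1 + 13/4) = 17/4; numerator = -4(1) = -4; a_1 = (-4)/(17/4) = -16/17
  n = 2: D(2) = 2(2 + 13/4) = 21/2; numerator = -4(-16/17) + 1(1) = 81/17; a_2 = (81/17)/(21/2) = 54/119
  n = 3: D(3) = 3(3 + 13/4) = 75/4; numerator = -4(54/119) + 1(-16/17) = -328/119; a_3 = (-328/119)/(75/4) = -1312/8925
  n = 4: D(4) = 4(4 + 13/4) = 29; numerator = -4(-1312/8925) + 1(54/119) = 9298/8925; a_4 = (9298/8925)/(29) = 9298/258825
  n = 5: D(5) = 5(5 + 13/4) = 165/4; numerator = -4(9298/258825) + 1(-1312/8925) = -5016/17255; a_5 = (-5016/17255)/(165/4) = -608/86275

r = 2; a_0 = 1; a_1 = -16/17; a_2 = 54/119; a_3 = -1312/8925; a_4 = 9298/258825; a_5 = -608/86275


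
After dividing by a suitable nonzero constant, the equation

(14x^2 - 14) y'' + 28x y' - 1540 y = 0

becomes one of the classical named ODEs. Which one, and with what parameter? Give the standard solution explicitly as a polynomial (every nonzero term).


All three coefficients share the factor -14; dividing through by -14 gives  (1 - x^2) y'' - 2x y' + 110 y = 0.
This matches the Legendre equation (1 - x^2) y'' - 2x y' + n(n+1) y = 0 (note the -2x y' term) with n(n+1) = 110, so n = 10; the polynomial solution is P_10(x).
With y = sum_k a_k x^k, matching x^k gives (k+2)(k+1) a_{k+2} = [k(k+1) - n(n+1)] a_k = (k - 10)(k + 11) a_k. The right side vanishes at k = 10, so the series with the parity of 10 terminates at degree 10.
Standard normalization (P_n(1) = 1): leading coefficient (2n)!/(2^n (n!)^2) = 2432902008176640000/(1024*13168189440000) = 46189/256, so a_10 = 46189/256. Work downward with a_k = (k+1)(k+2) a_{k+2} / ((k - 10)(k + 11)):
  a_8 = (9)(10)(46189/256) / ((8 - 10)(8 + 11)) = (2078505/128)/(-38) = -109395/256
  a_6 = (7)(8)(-109395/256) / ((6 - 10)(6 + 11)) = (-765765/32)/(-68) = 45045/128
  a_4 = (5)(6)(45045/128) / ((4 - 10)(4 + 11)) = (675675/64)/(-90) = -15015/128
  a_2 = (3)(4)(-15015/128) / ((2 - 10)(2 + 11)) = (-45045/32)/(-104) = 3465/256
  a_0 = (1)(2)(3465/256) / ((0 - 10)(0 + 11)) = (3465/128)/(-110) = -63/256
Hence P_10(x) = 46189 x^10/256 - 109395 x^8/256 + 45045 x^6/128 - 15015 x^4/128 + 3465 x^2/256 - 63/256.

P_10(x); series = 46189 x^10/256 - 109395 x^8/256 + 45045 x^6/128 - 15015 x^4/128 + 3465 x^2/256 - 63/256


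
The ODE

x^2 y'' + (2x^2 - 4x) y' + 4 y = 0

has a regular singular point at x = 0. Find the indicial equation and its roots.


Divide by x^2 to reach normal form y'' + P_1(x) y' + P_2(x) y = 0 with P_1(x) = 2 - 4/x and P_2(x) = 4/x^2.
x = 0 is a singular point because the y'-coefficient 2 - 4/x has a pole at x = 0 and the y-coefficient 4/x^2 has a pole at x = 0.
It is a regular singular point because x P_1(x) = p(x) = 2x - 4 and x^2 P_2(x) = q(x) = 4 are polynomials, hence analytic at x = 0.
p(0) = -4,  q(0) = 4.
Indicial equation: r(r-1) + p(0) r + q(0) = 0, i.e. r^2 + (p(0) - 1) r + q(0) = 0, i.e. r^2 - 5 r + 4 = 0.
Discriminant: (-5)^2 - 4(4) = 9, so r = (5 ± 3)/2.
Solving: r_1 = 4, r_2 = 1.

indicial: r^2 - 5 r + 4 = 0; roots r_1 = 4, r_2 = 1


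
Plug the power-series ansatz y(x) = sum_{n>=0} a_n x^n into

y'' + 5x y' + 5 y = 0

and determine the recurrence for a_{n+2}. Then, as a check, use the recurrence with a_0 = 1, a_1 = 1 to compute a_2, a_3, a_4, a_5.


Substitute y = sum_n a_n x^n.
y''(x) has coefficient (n+2)(n+1) a_{n+2} at x^n;
5 x y'(x) has coefficient 5 n a_n at x^n (shift);
5 y(x) has coefficient 5 a_n at x^n.
Matching x^n: (n+2)(n+1) a_{n+2} + (5n + 5) a_n = 0.
Thus a_{n+2} = (-5n - 5) / ((n+1)(n+2)) * a_n.

Check with a_0 = 1, a_1 = 1 (apply the recurrence for n = 0, 1, 2, 3): a_0 = 1, a_1 = 1, a_2 = -5/2, a_3 = -5/3, a_4 = 25/8, a_5 = 5/3.

a_(n+2) = (-5n - 5) / ((n+1)(n+2)) * a_n; check: a_0 = 1, a_1 = 1, a_2 = -5/2, a_3 = -5/3, a_4 = 25/8, a_5 = 5/3


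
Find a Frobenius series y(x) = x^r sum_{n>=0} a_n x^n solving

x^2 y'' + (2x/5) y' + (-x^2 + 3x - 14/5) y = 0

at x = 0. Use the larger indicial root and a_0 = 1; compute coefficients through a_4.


Write in Frobenius form y'' + (p(x)/x) y' + (q(x)/x^2) y = 0:
  p(x) = 2/5,  q(x) = -x^2 + 3x - 14/5.
Indicial equation: r(r-1) + (2/5) r + (-14/5) = 0 -> roots r_1 = 2, r_2 = -7/5.
Take r = r_1 = 2. Let y(x) = x^r sum_{n>=0} a_n x^n with a_0 = 1.
Substitute y = x^r sum a_n x^n and match x^{r+n}. The recurrence is
  D(n) a_n + 3 a_{n-1} - 1 a_{n-2} = 0,  where D(n) = (r+n)(r+n-1) + (2/5)(r+n) + (-14/5).
  a_n = [-3 a_{n-1} + 1 a_{n-2}] / D(n).
Since the indicial polynomial factors as (r - r_1)(r - r_2), D(n) = (r_1 + n - r_1)(r_1 + n - r_2) = n(n + 17/5).
Evaluating step by step (a_0 = 1):
  n = 1: D(1) = 1(1 + 17/5) = 22/5; numerator = -3(1) = -3; a_1 = (-3)/(22/5) = -15/22
  n = 2: D(2) = 2(2 + 17/5) = 54/5; numerator = -3(-15/22) + 1(1) = 67/22; a_2 = (67/22)/(54/5) = 335/1188
  n = 3: D(3) = 3(3 + 17/5) = 96/5; numerator = -3(335/1188) + 1(-15/22) = -55/36; a_3 = (-55/36)/(96/5) = -275/3456
  n = 4: D(4) = 4(4 + 17/5) = 148/5; numerator = -3(-275/3456) + 1(335/1188) = 19795/38016; a_4 = (19795/38016)/(148/5) = 2675/152064

r = 2; a_0 = 1; a_1 = -15/22; a_2 = 335/1188; a_3 = -275/3456; a_4 = 2675/152064


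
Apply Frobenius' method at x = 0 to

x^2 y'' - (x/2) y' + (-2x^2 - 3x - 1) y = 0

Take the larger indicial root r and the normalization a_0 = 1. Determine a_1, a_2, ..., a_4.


Write in Frobenius form y'' + (p(x)/x) y' + (q(x)/x^2) y = 0:
  p(x) = -1/2,  q(x) = -2x^2 - 3x - 1.
Indicial equation: r(r-1) + (-1/2) r + (-1) = 0 -> roots r_1 = 2, r_2 = -1/2.
Take r = r_1 = 2. Let y(x) = x^r sum_{n>=0} a_n x^n with a_0 = 1.
Substitute y = x^r sum a_n x^n and match x^{r+n}. The recurrence is
  D(n) a_n - 3 a_{n-1} - 2 a_{n-2} = 0,  where D(n) = (r+n)(r+n-1) + (-1/2)(r+n) + (-1).
  a_n = [3 a_{n-1} + 2 a_{n-2}] / D(n).
Since the indicial polynomial factors as (r - r_1)(r - r_2), D(n) = (r_1 + n - r_1)(r_1 + n - r_2) = n(n + 5/2).
Evaluating step by step (a_0 = 1):
  n = 1: D(1) = 1(1 + 5/2) = 7/2; numerator = 3(1) = 3; a_1 = (3)/(7/2) = 6/7
  n = 2: D(2) = 2(2 + 5/2) = 9; numerator = 3(6/7) + 2(1) = 32/7; a_2 = (32/7)/(9) = 32/63
  n = 3: D(3) = 3(3 + 5/2) = 33/2; numerator = 3(32/63) + 2(6/7) = 68/21; a_3 = (68/21)/(33/2) = 136/693
  n = 4: D(4) = 4(4 + 5/2) = 26; numerator = 3(136/693) + 2(32/63) = 1112/693; a_4 = (1112/693)/(26) = 556/9009

r = 2; a_0 = 1; a_1 = 6/7; a_2 = 32/63; a_3 = 136/693; a_4 = 556/9009


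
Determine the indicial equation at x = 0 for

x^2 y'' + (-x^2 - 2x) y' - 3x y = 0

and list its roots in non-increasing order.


Divide by x^2 to reach normal form y'' + P_1(x) y' + P_2(x) y = 0 with P_1(x) = -1 - 2/x and P_2(x) = -3/x.
x = 0 is a singular point because the y'-coefficient -1 - 2/x has a pole at x = 0 and the y-coefficient -3/x has a pole at x = 0.
It is a regular singular point because x P_1(x) = p(x) = -x - 2 and x^2 P_2(x) = q(x) = -3x are polynomials, hence analytic at x = 0.
p(0) = -2,  q(0) = 0.
Indicial equation: r(r-1) + p(0) r + q(0) = 0, i.e. r^2 + (p(0) - 1) r + q(0) = 0, i.e. r^2 - 3 r = 0.
Discriminant: (-3)^2 - 4(0) = 9, so r = (3 ± 3)/2.
Solving: r_1 = 3, r_2 = 0.

indicial: r^2 - 3 r = 0; roots r_1 = 3, r_2 = 0


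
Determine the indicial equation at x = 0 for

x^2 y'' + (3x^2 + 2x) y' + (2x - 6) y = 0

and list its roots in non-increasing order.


Divide by x^2 to reach normal form y'' + P_1(x) y' + P_2(x) y = 0 with P_1(x) = 3 + 2/x and P_2(x) = 2/x - 6/x^2.
x = 0 is a singular point because the y'-coefficient 3 + 2/x has a pole at x = 0 and the y-coefficient 2/x - 6/x^2 has a pole at x = 0.
It is a regular singular point because x P_1(x) = p(x) = 3x + 2 and x^2 P_2(x) = q(x) = 2x - 6 are polynomials, hence analytic at x = 0.
p(0) = 2,  q(0) = -6.
Indicial equation: r(r-1) + p(0) r + q(0) = 0, i.e. r^2 + (p(0) - 1) r + q(0) = 0, i.e. r^2 + 1 r - 6 = 0.
Discriminant: (1)^2 - 4(-6) = 25, so r = (-1 ± 5)/2.
Solving: r_1 = 2, r_2 = -3.

indicial: r^2 + 1 r - 6 = 0; roots r_1 = 2, r_2 = -3


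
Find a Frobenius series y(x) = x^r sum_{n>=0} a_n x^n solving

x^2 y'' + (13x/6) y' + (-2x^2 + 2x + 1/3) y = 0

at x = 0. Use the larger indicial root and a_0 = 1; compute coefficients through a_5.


Write in Frobenius form y'' + (p(x)/x) y' + (q(x)/x^2) y = 0:
  p(x) = 13/6,  q(x) = -2x^2 + 2x + 1/3.
Indicial equation: r(r-1) + (13/6) r + (1/3) = 0 -> roots r_1 = -1/2, r_2 = -2/3.
Take r = r_1 = -1/2. Let y(x) = x^r sum_{n>=0} a_n x^n with a_0 = 1.
Substitute y = x^r sum a_n x^n and match x^{r+n}. The recurrence is
  D(n) a_n + 2 a_{n-1} - 2 a_{n-2} = 0,  where D(n) = (r+n)(r+n-1) + (13/6)(r+n) + (1/3).
  a_n = [-2 a_{n-1} + 2 a_{n-2}] / D(n).
Since the indicial polynomial factors as (r - r_1)(r - r_2), D(n) = (r_1 + n - r_1)(r_1 + n - r_2) = n(n + 1/6).
Evaluating step by step (a_0 = 1):
  n = 1: D(1) = 1(1 + 1/6) = 7/6; numerator = -2(1) = -2; a_1 = (-2)/(7/6) = -12/7
  n = 2: D(2) = 2(2 + 1/6) = 13/3; numerator = -2(-12/7) + 2(1) = 38/7; a_2 = (38/7)/(13/3) = 114/91
  n = 3: D(3) = 3(3 + 1/6) = 19/2; numerator = -2(114/91) + 2(-12/7) = -540/91; a_3 = (-540/91)/(19/2) = -1080/1729
  n = 4: D(4) = 4(4 + 1/6) = 50/3; numerator = -2(-1080/1729) + 2(114/91) = 6492/1729; a_4 = (6492/1729)/(50/3) = 9738/43225
  n = 5: D(5) = 5(5 + 1/6) = 155/6; numerator = -2(9738/43225) + 2(-1080/1729) = -5652/3325; a_5 = (-5652/3325)/(155/6) = -33912/515375

r = -1/2; a_0 = 1; a_1 = -12/7; a_2 = 114/91; a_3 = -1080/1729; a_4 = 9738/43225; a_5 = -33912/515375


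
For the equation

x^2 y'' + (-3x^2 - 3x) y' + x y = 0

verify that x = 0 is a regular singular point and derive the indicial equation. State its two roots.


Divide by x^2 to reach normal form y'' + P_1(x) y' + P_2(x) y = 0 with P_1(x) = -3 - 3/x and P_2(x) = 1/x.
x = 0 is a singular point because the y'-coefficient -3 - 3/x has a pole at x = 0 and the y-coefficient 1/x has a pole at x = 0.
It is a regular singular point because x P_1(x) = p(x) = -3x - 3 and x^2 P_2(x) = q(x) = x are polynomials, hence analytic at x = 0.
p(0) = -3,  q(0) = 0.
Indicial equation: r(r-1) + p(0) r + q(0) = 0, i.e. r^2 + (p(0) - 1) r + q(0) = 0, i.e. r^2 - 4 r = 0.
Discriminant: (-4)^2 - 4(0) = 16, so r = (4 ± 4)/2.
Solving: r_1 = 4, r_2 = 0.

indicial: r^2 - 4 r = 0; roots r_1 = 4, r_2 = 0


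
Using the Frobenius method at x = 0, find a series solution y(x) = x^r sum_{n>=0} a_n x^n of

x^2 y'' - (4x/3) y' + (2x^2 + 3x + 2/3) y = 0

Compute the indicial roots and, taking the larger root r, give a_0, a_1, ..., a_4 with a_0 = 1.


Write in Frobenius form y'' + (p(x)/x) y' + (q(x)/x^2) y = 0:
  p(x) = -4/3,  q(x) = 2x^2 + 3x + 2/3.
Indicial equation: r(r-1) + (-4/3) r + (2/3) = 0 -> roots r_1 = 2, r_2 = 1/3.
Take r = r_1 = 2. Let y(x) = x^r sum_{n>=0} a_n x^n with a_0 = 1.
Substitute y = x^r sum a_n x^n and match x^{r+n}. The recurrence is
  D(n) a_n + 3 a_{n-1} + 2 a_{n-2} = 0,  where D(n) = (r+n)(r+n-1) + (-4/3)(r+n) + (2/3).
  a_n = [-3 a_{n-1} - 2 a_{n-2}] / D(n).
Since the indicial polynomial factors as (r - r_1)(r - r_2), D(n) = (r_1 + n - r_1)(r_1 + n - r_2) = n(n + 5/3).
Evaluating step by step (a_0 = 1):
  n = 1: D(1) = 1(1 + 5/3) = 8/3; numerator = -3(1) = -3; a_1 = (-3)/(8/3) = -9/8
  n = 2: D(2) = 2(2 + 5/3) = 22/3; numerator = -3(-9/8) - 2(1) = 11/8; a_2 = (11/8)/(22/3) = 3/16
  n = 3: D(3) = 3(3 + 5/3) = 14; numerator = -3(3/16) - 2(-9/8) = 27/16; a_3 = (27/16)/(14) = 27/224
  n = 4: D(4) = 4(4 + 5/3) = 68/3; numerator = -3(27/224) - 2(3/16) = -165/224; a_4 = (-165/224)/(68/3) = -495/15232

r = 2; a_0 = 1; a_1 = -9/8; a_2 = 3/16; a_3 = 27/224; a_4 = -495/15232


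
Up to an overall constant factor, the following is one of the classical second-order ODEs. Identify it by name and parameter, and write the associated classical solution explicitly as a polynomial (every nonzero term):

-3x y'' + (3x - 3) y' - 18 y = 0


All three coefficients share the factor -3; dividing through by -3 gives  x y'' + (1 - x) y' + 6 y = 0.
This matches the Laguerre equation x y'' + (1 - x) y' + n y = 0 with n = 6; the polynomial solution is L_6(x).
With y = sum_k a_k x^k, matching x^k gives (k+1)k a_{k+1} + (k+1) a_{k+1} - k a_k + n a_k = 0, i.e. (k+1)^2 a_{k+1} = (k - n) a_k = (k - 6) a_k. The right side vanishes at k = 6, so the series terminates at degree 6.
Standard normalization L_n(0) = 1 gives a_0 = 1. Work upward with a_{k+1} = (k - 6) a_k / (k+1)^2:
  a_1 = (0 - 6)(1) / 1^2 = -6/1 = -6
  a_2 = (1 - 6)(-6) / 2^2 = 30/4 = 15/2
  a_3 = (2 - 6)(15/2) / 3^2 = -30/9 = -10/3
  a_4 = (3 - 6)(-10/3) / 4^2 = 10/16 = 5/8
  a_5 = (4 - 6)(5/8) / 5^2 = (-5/4)/25 = -1/20
  a_6 = (5 - 6)(-1/20) / 6^2 = (1/20)/36 = 1/720
Hence L_6(x) = x^6/720 - x^5/20 + 5 x^4/8 - 10 x^3/3 + 15 x^2/2 - 6 x + 1.

L_6(x); series = x^6/720 - x^5/20 + 5 x^4/8 - 10 x^3/3 + 15 x^2/2 - 6 x + 1


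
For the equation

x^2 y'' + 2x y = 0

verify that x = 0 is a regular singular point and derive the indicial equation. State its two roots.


Divide by x^2 to reach normal form y'' + P_1(x) y' + P_2(x) y = 0 with P_1(x) = 0 and P_2(x) = 2/x.
x = 0 is a singular point because the y-coefficient 2/x has a pole at x = 0.
It is a regular singular point because x P_1(x) = p(x) = 0 and x^2 P_2(x) = q(x) = 2x are polynomials, hence analytic at x = 0.
p(0) = 0,  q(0) = 0.
Indicial equation: r(r-1) + p(0) r + q(0) = 0, i.e. r^2 + (p(0) - 1) r + q(0) = 0, i.e. r^2 - 1 r = 0.
Discriminant: (-1)^2 - 4(0) = 1, so r = (1 ± 1)/2.
Solving: r_1 = 1, r_2 = 0.

indicial: r^2 - 1 r = 0; roots r_1 = 1, r_2 = 0


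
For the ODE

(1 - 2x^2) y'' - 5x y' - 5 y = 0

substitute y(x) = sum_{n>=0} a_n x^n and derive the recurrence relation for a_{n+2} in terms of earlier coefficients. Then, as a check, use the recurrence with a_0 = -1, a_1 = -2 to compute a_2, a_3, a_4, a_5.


Substitute y = sum_n a_n x^n.
(1 - 2 x^2) y'' contributes (n+2)(n+1) a_{n+2} - 2 n(n-1) a_n at x^n.
-5 x y'(x) contributes -5 n a_n at x^n.
-5 y(x) contributes -5 a_n at x^n.
Matching x^n: (n+2)(n+1) a_{n+2} + (-2 n(n-1) - 5 n - 5) a_n = 0.
Thus a_{n+2} = (2 n(n-1) + 5 n + 5) / ((n+1)(n+2)) * a_n.

Check with a_0 = -1, a_1 = -2 (apply the recurrence for n = 0, 1, 2, 3): a_0 = -1, a_1 = -2, a_2 = -5/2, a_3 = -10/3, a_4 = -95/24, a_5 = -16/3.

a_(n+2) = (2 n(n-1) + 5 n + 5) / ((n+1)(n+2)) * a_n; check: a_0 = -1, a_1 = -2, a_2 = -5/2, a_3 = -10/3, a_4 = -95/24, a_5 = -16/3


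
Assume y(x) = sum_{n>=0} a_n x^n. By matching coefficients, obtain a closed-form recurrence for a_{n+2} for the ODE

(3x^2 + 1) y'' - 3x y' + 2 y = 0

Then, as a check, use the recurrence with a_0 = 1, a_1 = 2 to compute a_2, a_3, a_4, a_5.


Substitute y = sum_n a_n x^n.
(1 + 3 x^2) y'' contributes (n+2)(n+1) a_{n+2} + 3 n(n-1) a_n at x^n.
-3 x y'(x) contributes -3 n a_n at x^n.
2 y(x) contributes 2 a_n at x^n.
Matching x^n: (n+2)(n+1) a_{n+2} + (3 n(n-1) - 3 n + 2) a_n = 0.
Thus a_{n+2} = (-3 n(n-1) + 3 n - 2) / ((n+1)(n+2)) * a_n.

Check with a_0 = 1, a_1 = 2 (apply the recurrence for n = 0, 1, 2, 3): a_0 = 1, a_1 = 2, a_2 = -1, a_3 = 1/3, a_4 = 1/6, a_5 = -11/60.

a_(n+2) = (-3 n(n-1) + 3 n - 2) / ((n+1)(n+2)) * a_n; check: a_0 = 1, a_1 = 2, a_2 = -1, a_3 = 1/3, a_4 = 1/6, a_5 = -11/60


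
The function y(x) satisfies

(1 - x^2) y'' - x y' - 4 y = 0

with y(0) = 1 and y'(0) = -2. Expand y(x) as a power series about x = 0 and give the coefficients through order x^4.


Ansatz: y(x) = sum_{n>=0} a_n x^n, so y'(x) = sum_{n>=1} n a_n x^(n-1) and y''(x) = sum_{n>=2} n(n-1) a_n x^(n-2).
Substitute into P(x) y'' + Q(x) y' + R(x) y = 0 with P(x) = 1 - x^2, Q(x) = -x, R(x) = -4, and match powers of x.
Initial conditions: a_0 = 1, a_1 = -2.
Setting the coefficient of each power of x to zero and solving order by order (substituting the coefficients already found):
  x^0: 2 a_2 - 4 a_0 = 0  ->  2 a_2 = 4 a_0 = 4  ->  a_2 = 2
  x^1: 6 a_3 - 5 a_1 = 0  ->  6 a_3 = 5 a_1 = -10  ->  a_3 = -5/3
  x^2: 12 a_4 - 8 a_2 = 0  ->  12 a_4 = 8 a_2 = 16  ->  a_4 = 4/3
Truncated series: y(x) = 1 - 2 x + 2 x^2 - (5/3) x^3 + (4/3) x^4 + O(x^5).

a_0 = 1; a_1 = -2; a_2 = 2; a_3 = -5/3; a_4 = 4/3


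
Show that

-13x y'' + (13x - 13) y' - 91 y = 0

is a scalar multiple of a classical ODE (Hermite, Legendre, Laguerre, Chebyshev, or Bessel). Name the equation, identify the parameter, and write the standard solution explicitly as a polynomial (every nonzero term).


All three coefficients share the factor -13; dividing through by -13 gives  x y'' + (1 - x) y' + 7 y = 0.
This matches the Laguerre equation x y'' + (1 - x) y' + n y = 0 with n = 7; the polynomial solution is L_7(x).
With y = sum_k a_k x^k, matching x^k gives (k+1)k a_{k+1} + (k+1) a_{k+1} - k a_k + n a_k = 0, i.e. (k+1)^2 a_{k+1} = (k - n) a_k = (k - 7) a_k. The right side vanishes at k = 7, so the series terminates at degree 7.
Standard normalization L_n(0) = 1 gives a_0 = 1. Work upward with a_{k+1} = (k - 7) a_k / (k+1)^2:
  a_1 = (0 - 7)(1) / 1^2 = -7/1 = -7
  a_2 = (1 - 7)(-7) / 2^2 = 42/4 = 21/2
  a_3 = (2 - 7)(21/2) / 3^2 = (-105/2)/9 = -35/6
  a_4 = (3 - 7)(-35/6) / 4^2 = (70/3)/16 = 35/24
  a_5 = (4 - 7)(35/24) / 5^2 = (-35/8)/25 = -7/40
  a_6 = (5 - 7)(-7/40) / 6^2 = (7/20)/36 = 7/720
  a_7 = (6 - 7)(7/720) / 7^2 = (-7/720)/49 = -1/5040
Hence L_7(x) = -x^7/5040 + 7 x^6/720 - 7 x^5/40 + 35 x^4/24 - 35 x^3/6 + 21 x^2/2 - 7 x + 1.

L_7(x); series = -x^7/5040 + 7 x^6/720 - 7 x^5/40 + 35 x^4/24 - 35 x^3/6 + 21 x^2/2 - 7 x + 1


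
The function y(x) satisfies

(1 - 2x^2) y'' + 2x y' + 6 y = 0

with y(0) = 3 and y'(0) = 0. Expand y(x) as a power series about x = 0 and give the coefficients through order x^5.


Ansatz: y(x) = sum_{n>=0} a_n x^n, so y'(x) = sum_{n>=1} n a_n x^(n-1) and y''(x) = sum_{n>=2} n(n-1) a_n x^(n-2).
Substitute into P(x) y'' + Q(x) y' + R(x) y = 0 with P(x) = 1 - 2x^2, Q(x) = 2x, R(x) = 6, and match powers of x.
Initial conditions: a_0 = 3, a_1 = 0.
Setting the coefficient of each power of x to zero and solving order by order (substituting the coefficients already found):
  x^0: 2 a_2 + 6 a_0 = 0  ->  2 a_2 = -6 a_0 = -18  ->  a_2 = -9
  x^1: 6 a_3 + 8 a_1 = 0  ->  6 a_3 = -8 a_1 = 0  ->  a_3 = 0
  x^2: 12 a_4 + 6 a_2 = 0  ->  12 a_4 = -6 a_2 = 54  ->  a_4 = 9/2
  x^3: 20 a_5 = 0  ->  a_5 = 0
Truncated series: y(x) = 3 - 9 x^2 + (9/2) x^4 + O(x^6).

a_0 = 3; a_1 = 0; a_2 = -9; a_3 = 0; a_4 = 9/2; a_5 = 0


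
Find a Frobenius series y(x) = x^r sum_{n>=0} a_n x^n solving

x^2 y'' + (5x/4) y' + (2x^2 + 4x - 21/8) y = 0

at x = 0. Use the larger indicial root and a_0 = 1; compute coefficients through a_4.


Write in Frobenius form y'' + (p(x)/x) y' + (q(x)/x^2) y = 0:
  p(x) = 5/4,  q(x) = 2x^2 + 4x - 21/8.
Indicial equation: r(r-1) + (5/4) r + (-21/8) = 0 -> roots r_1 = 3/2, r_2 = -7/4.
Take r = r_1 = 3/2. Let y(x) = x^r sum_{n>=0} a_n x^n with a_0 = 1.
Substitute y = x^r sum a_n x^n and match x^{r+n}. The recurrence is
  D(n) a_n + 4 a_{n-1} + 2 a_{n-2} = 0,  where D(n) = (r+n)(r+n-1) + (5/4)(r+n) + (-21/8).
  a_n = [-4 a_{n-1} - 2 a_{n-2}] / D(n).
Since the indicial polynomial factors as (r - r_1)(r - r_2), D(n) = (r_1 + n - r_1)(r_1 + n - r_2) = n(n + 13/4).
Evaluating step by step (a_0 = 1):
  n = 1: D(1) = 1(1 + 13/4) = 17/4; numerator = -4(1) = -4; a_1 = (-4)/(17/4) = -16/17
  n = 2: D(2) = 2(2 + 13/4) = 21/2; numerator = -4(-16/17) - 2(1) = 30/17; a_2 = (30/17)/(21/2) = 20/119
  n = 3: D(3) = 3(3 + 13/4) = 75/4; numerator = -4(20/119) - 2(-16/17) = 144/119; a_3 = (144/119)/(75/4) = 192/2975
  n = 4: D(4) = 4(4 + 13/4) = 29; numerator = -4(192/2975) - 2(20/119) = -104/175; a_4 = (-104/175)/(29) = -104/5075

r = 3/2; a_0 = 1; a_1 = -16/17; a_2 = 20/119; a_3 = 192/2975; a_4 = -104/5075


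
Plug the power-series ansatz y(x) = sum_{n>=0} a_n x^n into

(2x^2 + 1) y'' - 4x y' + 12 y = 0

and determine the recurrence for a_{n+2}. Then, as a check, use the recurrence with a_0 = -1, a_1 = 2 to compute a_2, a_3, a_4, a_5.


Substitute y = sum_n a_n x^n.
(1 + 2 x^2) y'' contributes (n+2)(n+1) a_{n+2} + 2 n(n-1) a_n at x^n.
-4 x y'(x) contributes -4 n a_n at x^n.
12 y(x) contributes 12 a_n at x^n.
Matching x^n: (n+2)(n+1) a_{n+2} + (2 n(n-1) - 4 n + 12) a_n = 0.
Thus a_{n+2} = (-2 n(n-1) + 4 n - 12) / ((n+1)(n+2)) * a_n.

Check with a_0 = -1, a_1 = 2 (apply the recurrence for n = 0, 1, 2, 3): a_0 = -1, a_1 = 2, a_2 = 6, a_3 = -8/3, a_4 = -4, a_5 = 8/5.

a_(n+2) = (-2 n(n-1) + 4 n - 12) / ((n+1)(n+2)) * a_n; check: a_0 = -1, a_1 = 2, a_2 = 6, a_3 = -8/3, a_4 = -4, a_5 = 8/5


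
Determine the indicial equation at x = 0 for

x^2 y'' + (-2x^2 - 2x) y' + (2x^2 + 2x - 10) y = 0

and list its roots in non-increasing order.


Divide by x^2 to reach normal form y'' + P_1(x) y' + P_2(x) y = 0 with P_1(x) = -2 - 2/x and P_2(x) = 2 + 2/x - 10/x^2.
x = 0 is a singular point because the y'-coefficient -2 - 2/x has a pole at x = 0 and the y-coefficient 2 + 2/x - 10/x^2 has a pole at x = 0.
It is a regular singular point because x P_1(x) = p(x) = -2x - 2 and x^2 P_2(x) = q(x) = 2x^2 + 2x - 10 are polynomials, hence analytic at x = 0.
p(0) = -2,  q(0) = -10.
Indicial equation: r(r-1) + p(0) r + q(0) = 0, i.e. r^2 + (p(0) - 1) r + q(0) = 0, i.e. r^2 - 3 r - 10 = 0.
Discriminant: (-3)^2 - 4(-10) = 49, so r = (3 ± 7)/2.
Solving: r_1 = 5, r_2 = -2.

indicial: r^2 - 3 r - 10 = 0; roots r_1 = 5, r_2 = -2


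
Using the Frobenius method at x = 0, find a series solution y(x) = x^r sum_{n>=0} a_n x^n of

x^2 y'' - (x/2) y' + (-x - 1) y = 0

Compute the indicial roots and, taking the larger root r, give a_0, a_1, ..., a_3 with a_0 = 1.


Write in Frobenius form y'' + (p(x)/x) y' + (q(x)/x^2) y = 0:
  p(x) = -1/2,  q(x) = -x - 1.
Indicial equation: r(r-1) + (-1/2) r + (-1) = 0 -> roots r_1 = 2, r_2 = -1/2.
Take r = r_1 = 2. Let y(x) = x^r sum_{n>=0} a_n x^n with a_0 = 1.
Substitute y = x^r sum a_n x^n and match x^{r+n}. The recurrence is
  D(n) a_n - 1 a_{n-1} = 0,  where D(n) = (r+n)(r+n-1) + (-1/2)(r+n) + (-1).
  a_n = 1 / D(n) * a_{n-1}.
Since the indicial polynomial factors as (r - r_1)(r - r_2), D(n) = (r_1 + n - r_1)(r_1 + n - r_2) = n(n + 5/2).
Evaluating step by step (a_0 = 1):
  n = 1: D(1) = 1(1 + 5/2) = 7/2; numerator = 1(1) = 1; a_1 = (1)/(7/2) = 2/7
  n = 2: D(2) = 2(2 + 5/2) = 9; numerator = 1(2/7) = 2/7; a_2 = (2/7)/(9) = 2/63
  n = 3: D(3) = 3(3 + 5/2) = 33/2; numerator = 1(2/63) = 2/63; a_3 = (2/63)/(33/2) = 4/2079

r = 2; a_0 = 1; a_1 = 2/7; a_2 = 2/63; a_3 = 4/2079


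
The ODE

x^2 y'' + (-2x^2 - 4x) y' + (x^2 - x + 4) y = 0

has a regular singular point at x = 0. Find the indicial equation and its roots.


Divide by x^2 to reach normal form y'' + P_1(x) y' + P_2(x) y = 0 with P_1(x) = -2 - 4/x and P_2(x) = 1 - 1/x + 4/x^2.
x = 0 is a singular point because the y'-coefficient -2 - 4/x has a pole at x = 0 and the y-coefficient 1 - 1/x + 4/x^2 has a pole at x = 0.
It is a regular singular point because x P_1(x) = p(x) = -2x - 4 and x^2 P_2(x) = q(x) = x^2 - x + 4 are polynomials, hence analytic at x = 0.
p(0) = -4,  q(0) = 4.
Indicial equation: r(r-1) + p(0) r + q(0) = 0, i.e. r^2 + (p(0) - 1) r + q(0) = 0, i.e. r^2 - 5 r + 4 = 0.
Discriminant: (-5)^2 - 4(4) = 9, so r = (5 ± 3)/2.
Solving: r_1 = 4, r_2 = 1.

indicial: r^2 - 5 r + 4 = 0; roots r_1 = 4, r_2 = 1


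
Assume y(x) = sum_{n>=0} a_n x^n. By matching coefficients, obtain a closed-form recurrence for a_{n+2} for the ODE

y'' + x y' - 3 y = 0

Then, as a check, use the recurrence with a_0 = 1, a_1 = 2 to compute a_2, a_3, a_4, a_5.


Substitute y = sum_n a_n x^n.
y''(x) has coefficient (n+2)(n+1) a_{n+2} at x^n;
x y'(x) has coefficient n a_n at x^n (shift);
-3 y(x) has coefficient -3 a_n at x^n.
Matching x^n: (n+2)(n+1) a_{n+2} + (n - 3) a_n = 0.
Thus a_{n+2} = (-n + 3) / ((n+1)(n+2)) * a_n.

Check with a_0 = 1, a_1 = 2 (apply the recurrence for n = 0, 1, 2, 3): a_0 = 1, a_1 = 2, a_2 = 3/2, a_3 = 2/3, a_4 = 1/8, a_5 = 0.

a_(n+2) = (-n + 3) / ((n+1)(n+2)) * a_n; check: a_0 = 1, a_1 = 2, a_2 = 3/2, a_3 = 2/3, a_4 = 1/8, a_5 = 0


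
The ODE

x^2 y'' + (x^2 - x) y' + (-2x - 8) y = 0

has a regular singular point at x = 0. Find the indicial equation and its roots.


Divide by x^2 to reach normal form y'' + P_1(x) y' + P_2(x) y = 0 with P_1(x) = 1 - 1/x and P_2(x) = -2/x - 8/x^2.
x = 0 is a singular point because the y'-coefficient 1 - 1/x has a pole at x = 0 and the y-coefficient -2/x - 8/x^2 has a pole at x = 0.
It is a regular singular point because x P_1(x) = p(x) = x - 1 and x^2 P_2(x) = q(x) = -2x - 8 are polynomials, hence analytic at x = 0.
p(0) = -1,  q(0) = -8.
Indicial equation: r(r-1) + p(0) r + q(0) = 0, i.e. r^2 + (p(0) - 1) r + q(0) = 0, i.e. r^2 - 2 r - 8 = 0.
Discriminant: (-2)^2 - 4(-8) = 36, so r = (2 ± 6)/2.
Solving: r_1 = 4, r_2 = -2.

indicial: r^2 - 2 r - 8 = 0; roots r_1 = 4, r_2 = -2


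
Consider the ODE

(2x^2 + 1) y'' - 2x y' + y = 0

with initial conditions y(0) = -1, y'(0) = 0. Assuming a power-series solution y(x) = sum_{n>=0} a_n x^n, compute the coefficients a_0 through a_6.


Ansatz: y(x) = sum_{n>=0} a_n x^n, so y'(x) = sum_{n>=1} n a_n x^(n-1) and y''(x) = sum_{n>=2} n(n-1) a_n x^(n-2).
Substitute into P(x) y'' + Q(x) y' + R(x) y = 0 with P(x) = 2x^2 + 1, Q(x) = -2x, R(x) = 1, and match powers of x.
Initial conditions: a_0 = -1, a_1 = 0.
Setting the coefficient of each power of x to zero and solving order by order (substituting the coefficients already found):
  x^0: 2 a_2 + a_0 = 0  ->  2 a_2 = -a_0 = 1  ->  a_2 = 1/2
  x^1: 6 a_3 - a_1 = 0  ->  6 a_3 = a_1 = 0  ->  a_3 = 0
  x^2: 12 a_4 + a_2 = 0  ->  12 a_4 = -a_2 = -1/2  ->  a_4 = -1/24
  x^3: 20 a_5 + 7 a_3 = 0  ->  20 a_5 = -7 a_3 = 0  ->  a_5 = 0
  x^4: 30 a_6 + 17 a_4 = 0  ->  30 a_6 = -17 a_4 = 17/24  ->  a_6 = 17/720
Truncated series: y(x) = -1 + (1/2) x^2 - (1/24) x^4 + (17/720) x^6 + O(x^7).

a_0 = -1; a_1 = 0; a_2 = 1/2; a_3 = 0; a_4 = -1/24; a_5 = 0; a_6 = 17/720


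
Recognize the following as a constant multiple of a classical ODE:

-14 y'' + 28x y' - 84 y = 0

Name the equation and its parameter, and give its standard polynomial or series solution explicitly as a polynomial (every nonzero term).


All three coefficients share the factor -14; dividing through by -14 gives  y'' - 2x y' + 6 y = 0.
This matches the Hermite equation y'' - 2x y' + 2n y = 0 with 2n = 6, so n = 3; the polynomial solution is H_3(x).
With y = sum_k a_k x^k, matching x^k gives (k+2)(k+1) a_{k+2} = 2(k - n) a_k = 2(k - 3) a_k. The right side vanishes at k = 3, so the series with the parity of 3 terminates at degree 3.
Standard normalization: leading coefficient of H_n is 2^n, so a_3 = 2^3 = 8. Work downward with a_k = (k+1)(k+2) a_{k+2} / (2(k - n)):
  a_1 = (2)(3)(8) / (2(1 - 3)) = 48/(-4) = -12
Hence H_3(x) = 8 x^3 - 12 x.

H_3(x); series = 8 x^3 - 12 x


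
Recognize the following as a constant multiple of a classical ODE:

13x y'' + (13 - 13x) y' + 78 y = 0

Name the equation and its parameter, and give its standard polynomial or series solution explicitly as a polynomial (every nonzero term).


All three coefficients share the factor 13; dividing through by 13 gives  x y'' + (1 - x) y' + 6 y = 0.
This matches the Laguerre equation x y'' + (1 - x) y' + n y = 0 with n = 6; the polynomial solution is L_6(x).
With y = sum_k a_k x^k, matching x^k gives (k+1)k a_{k+1} + (k+1) a_{k+1} - k a_k + n a_k = 0, i.e. (k+1)^2 a_{k+1} = (k - n) a_k = (k - 6) a_k. The right side vanishes at k = 6, so the series terminates at degree 6.
Standard normalization L_n(0) = 1 gives a_0 = 1. Work upward with a_{k+1} = (k - 6) a_k / (k+1)^2:
  a_1 = (0 - 6)(1) / 1^2 = -6/1 = -6
  a_2 = (1 - 6)(-6) / 2^2 = 30/4 = 15/2
  a_3 = (2 - 6)(15/2) / 3^2 = -30/9 = -10/3
  a_4 = (3 - 6)(-10/3) / 4^2 = 10/16 = 5/8
  a_5 = (4 - 6)(5/8) / 5^2 = (-5/4)/25 = -1/20
  a_6 = (5 - 6)(-1/20) / 6^2 = (1/20)/36 = 1/720
Hence L_6(x) = x^6/720 - x^5/20 + 5 x^4/8 - 10 x^3/3 + 15 x^2/2 - 6 x + 1.

L_6(x); series = x^6/720 - x^5/20 + 5 x^4/8 - 10 x^3/3 + 15 x^2/2 - 6 x + 1


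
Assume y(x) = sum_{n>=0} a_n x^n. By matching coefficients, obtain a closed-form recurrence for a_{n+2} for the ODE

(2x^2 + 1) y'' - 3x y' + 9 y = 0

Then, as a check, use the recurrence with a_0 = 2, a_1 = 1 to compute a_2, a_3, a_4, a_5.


Substitute y = sum_n a_n x^n.
(1 + 2 x^2) y'' contributes (n+2)(n+1) a_{n+2} + 2 n(n-1) a_n at x^n.
-3 x y'(x) contributes -3 n a_n at x^n.
9 y(x) contributes 9 a_n at x^n.
Matching x^n: (n+2)(n+1) a_{n+2} + (2 n(n-1) - 3 n + 9) a_n = 0.
Thus a_{n+2} = (-2 n(n-1) + 3 n - 9) / ((n+1)(n+2)) * a_n.

Check with a_0 = 2, a_1 = 1 (apply the recurrence for n = 0, 1, 2, 3): a_0 = 2, a_1 = 1, a_2 = -9, a_3 = -1, a_4 = 21/4, a_5 = 3/5.

a_(n+2) = (-2 n(n-1) + 3 n - 9) / ((n+1)(n+2)) * a_n; check: a_0 = 2, a_1 = 1, a_2 = -9, a_3 = -1, a_4 = 21/4, a_5 = 3/5


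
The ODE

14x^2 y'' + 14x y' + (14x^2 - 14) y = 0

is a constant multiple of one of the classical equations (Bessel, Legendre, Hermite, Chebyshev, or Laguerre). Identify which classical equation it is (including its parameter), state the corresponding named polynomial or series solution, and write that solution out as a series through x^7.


All three coefficients share the factor 14; dividing through by 14 gives  x^2 y'' + x y' + (x^2 - 1) y = 0.
This matches the Bessel equation x^2 y'' + x y' + (x^2 - nu^2) y = 0 with nu^2 = 1, so nu = 1; the solution bounded at x = 0 is J_1(x).
Frobenius at x = 0: indicial roots ±nu; for r = nu the recurrence k(k + 2nu) c_k = -c_{k-2} gives the standard series J_nu(x) = sum_{k>=0} (-1)^k / (k! (k+nu)!) (x/2)^(2k+nu). Evaluate the first 4 terms:
  k = 0: (-1)^0 / (0! * 1! * 2^1) x^1 = 1/(1*1*2) x^1 = (1/2) x^1
  k = 1: (-1)^1 / (1! * 2! * 2^3) x^3 = -1/(1*2*8) x^3 = (-1/16) x^3
  k = 2: (-1)^2 / (2! * 3! * 2^5) x^5 = 1/(2*6*32) x^5 = (1/384) x^5
  k = 3: (-1)^3 / (3! * 4! * 2^7) x^7 = -1/(6*24*128) x^7 = (-1/18432) x^7
Hence J_1(x) = -x^7/18432 + x^5/384 - x^3/16 + x/2 + ....

J_1(x); series = -x^7/18432 + x^5/384 - x^3/16 + x/2


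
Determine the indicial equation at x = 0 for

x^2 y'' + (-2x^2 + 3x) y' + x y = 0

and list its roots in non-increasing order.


Divide by x^2 to reach normal form y'' + P_1(x) y' + P_2(x) y = 0 with P_1(x) = -2 + 3/x and P_2(x) = 1/x.
x = 0 is a singular point because the y'-coefficient -2 + 3/x has a pole at x = 0 and the y-coefficient 1/x has a pole at x = 0.
It is a regular singular point because x P_1(x) = p(x) = 3 - 2x and x^2 P_2(x) = q(x) = x are polynomials, hence analytic at x = 0.
p(0) = 3,  q(0) = 0.
Indicial equation: r(r-1) + p(0) r + q(0) = 0, i.e. r^2 + (p(0) - 1) r + q(0) = 0, i.e. r^2 + 2 r = 0.
Discriminant: (2)^2 - 4(0) = 4, so r = (-2 ± 2)/2.
Solving: r_1 = 0, r_2 = -2.

indicial: r^2 + 2 r = 0; roots r_1 = 0, r_2 = -2


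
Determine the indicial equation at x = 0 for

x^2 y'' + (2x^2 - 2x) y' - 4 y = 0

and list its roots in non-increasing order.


Divide by x^2 to reach normal form y'' + P_1(x) y' + P_2(x) y = 0 with P_1(x) = 2 - 2/x and P_2(x) = -4/x^2.
x = 0 is a singular point because the y'-coefficient 2 - 2/x has a pole at x = 0 and the y-coefficient -4/x^2 has a pole at x = 0.
It is a regular singular point because x P_1(x) = p(x) = 2x - 2 and x^2 P_2(x) = q(x) = -4 are polynomials, hence analytic at x = 0.
p(0) = -2,  q(0) = -4.
Indicial equation: r(r-1) + p(0) r + q(0) = 0, i.e. r^2 + (p(0) - 1) r + q(0) = 0, i.e. r^2 - 3 r - 4 = 0.
Discriminant: (-3)^2 - 4(-4) = 25, so r = (3 ± 5)/2.
Solving: r_1 = 4, r_2 = -1.

indicial: r^2 - 3 r - 4 = 0; roots r_1 = 4, r_2 = -1
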